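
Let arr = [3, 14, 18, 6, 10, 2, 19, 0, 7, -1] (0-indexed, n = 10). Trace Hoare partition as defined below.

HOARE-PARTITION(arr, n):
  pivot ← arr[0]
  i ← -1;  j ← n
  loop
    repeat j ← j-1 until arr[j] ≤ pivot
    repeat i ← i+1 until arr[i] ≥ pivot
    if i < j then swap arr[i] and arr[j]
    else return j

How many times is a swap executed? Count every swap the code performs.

3

pivot = arr[0] = 3; i = -1, j = 10
j→9 (arr[9]=-1≤3), i→0 (arr[0]=3≥3); i<j, swap → [-1, 14, 18, 6, 10, 2, 19, 0, 7, 3]
j→7 (arr[7]=0≤3), i→1 (arr[1]=14≥3); i<j, swap → [-1, 0, 18, 6, 10, 2, 19, 14, 7, 3]
j→5 (arr[5]=2≤3), i→2 (arr[2]=18≥3); i<j, swap → [-1, 0, 2, 6, 10, 18, 19, 14, 7, 3]
j→2, i→3; i≥j, return j=2. arr = [-1, 0, 2, 6, 10, 18, 19, 14, 7, 3]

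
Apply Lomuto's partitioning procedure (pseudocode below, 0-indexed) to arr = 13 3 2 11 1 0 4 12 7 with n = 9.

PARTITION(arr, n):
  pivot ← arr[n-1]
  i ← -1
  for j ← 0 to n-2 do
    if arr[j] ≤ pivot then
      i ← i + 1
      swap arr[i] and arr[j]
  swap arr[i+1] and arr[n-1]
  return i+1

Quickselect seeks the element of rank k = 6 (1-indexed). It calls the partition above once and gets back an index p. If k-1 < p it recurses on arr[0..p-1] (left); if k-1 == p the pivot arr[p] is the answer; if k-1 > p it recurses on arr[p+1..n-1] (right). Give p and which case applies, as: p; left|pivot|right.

pivot=7, i=-1
j=0: 13>7, skip
j=1: 3≤7, i=0, swap(0,1) ⇒ 3 13 2 11 1 0 4 12 7
j=2: 2≤7, i=1, swap(1,2) ⇒ 3 2 13 11 1 0 4 12 7
j=3: 11>7, skip
j=4: 1≤7, i=2, swap(2,4) ⇒ 3 2 1 11 13 0 4 12 7
j=5: 0≤7, i=3, swap(3,5) ⇒ 3 2 1 0 13 11 4 12 7
j=6: 4≤7, i=4, swap(4,6) ⇒ 3 2 1 0 4 11 13 12 7
j=7: 12>7, skip
swap(5,8) ⇒ 3 2 1 0 4 7 13 12 11; return 5
p = 5; k-1 = 5 == 5 ⇒ pivot

5; pivot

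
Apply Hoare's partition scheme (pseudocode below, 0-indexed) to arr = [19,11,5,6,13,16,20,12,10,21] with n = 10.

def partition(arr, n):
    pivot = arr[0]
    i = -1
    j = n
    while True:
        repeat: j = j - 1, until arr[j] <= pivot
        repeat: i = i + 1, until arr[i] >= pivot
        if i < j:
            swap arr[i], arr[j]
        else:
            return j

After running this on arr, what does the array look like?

[10,11,5,6,13,16,12,20,19,21]

pivot = arr[0] = 19; i = -1, j = 10
j→8 (arr[8]=10≤19), i→0 (arr[0]=19≥19); i<j, swap → [10,11,5,6,13,16,20,12,19,21]
j→7 (arr[7]=12≤19), i→6 (arr[6]=20≥19); i<j, swap → [10,11,5,6,13,16,12,20,19,21]
j→6, i→7; i≥j, return j=6. arr = [10,11,5,6,13,16,12,20,19,21]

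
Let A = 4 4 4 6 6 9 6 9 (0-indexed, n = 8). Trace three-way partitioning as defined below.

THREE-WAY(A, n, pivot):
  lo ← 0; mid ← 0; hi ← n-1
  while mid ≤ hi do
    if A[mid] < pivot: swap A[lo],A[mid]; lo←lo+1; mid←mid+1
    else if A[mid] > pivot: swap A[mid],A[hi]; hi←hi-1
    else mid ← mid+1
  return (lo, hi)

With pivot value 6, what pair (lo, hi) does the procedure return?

(3, 5)

lo=0 mid=0 hi=7
4<6: swap(0,0), lo=1 mid=1 ⇒ 4 4 4 6 6 9 6 9
4<6: swap(1,1), lo=2 mid=2 ⇒ 4 4 4 6 6 9 6 9
4<6: swap(2,2), lo=3 mid=3 ⇒ 4 4 4 6 6 9 6 9
6=6: mid=4
6=6: mid=5
9>6: swap(5,7), hi=6 ⇒ 4 4 4 6 6 9 6 9
9>6: swap(5,6), hi=5 ⇒ 4 4 4 6 6 6 9 9
6=6: mid=6
done. lo=3 hi=5; A=4 4 4 6 6 6 9 9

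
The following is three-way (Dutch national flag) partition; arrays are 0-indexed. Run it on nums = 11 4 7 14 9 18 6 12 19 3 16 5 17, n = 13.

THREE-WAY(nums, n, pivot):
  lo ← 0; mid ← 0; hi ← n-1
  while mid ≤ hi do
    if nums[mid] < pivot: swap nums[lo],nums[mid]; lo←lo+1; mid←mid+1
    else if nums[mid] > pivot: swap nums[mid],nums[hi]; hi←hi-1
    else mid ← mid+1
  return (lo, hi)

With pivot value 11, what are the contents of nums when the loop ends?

lo=0 mid=0 hi=12
11=11: mid=1
4<11: swap(0,1), lo=1 mid=2 ⇒ 4 11 7 14 9 18 6 12 19 3 16 5 17
7<11: swap(1,2), lo=2 mid=3 ⇒ 4 7 11 14 9 18 6 12 19 3 16 5 17
14>11: swap(3,12), hi=11 ⇒ 4 7 11 17 9 18 6 12 19 3 16 5 14
17>11: swap(3,11), hi=10 ⇒ 4 7 11 5 9 18 6 12 19 3 16 17 14
5<11: swap(2,3), lo=3 mid=4 ⇒ 4 7 5 11 9 18 6 12 19 3 16 17 14
9<11: swap(3,4), lo=4 mid=5 ⇒ 4 7 5 9 11 18 6 12 19 3 16 17 14
18>11: swap(5,10), hi=9 ⇒ 4 7 5 9 11 16 6 12 19 3 18 17 14
16>11: swap(5,9), hi=8 ⇒ 4 7 5 9 11 3 6 12 19 16 18 17 14
3<11: swap(4,5), lo=5 mid=6 ⇒ 4 7 5 9 3 11 6 12 19 16 18 17 14
6<11: swap(5,6), lo=6 mid=7 ⇒ 4 7 5 9 3 6 11 12 19 16 18 17 14
12>11: swap(7,8), hi=7 ⇒ 4 7 5 9 3 6 11 19 12 16 18 17 14
19>11: swap(7,7), hi=6 ⇒ 4 7 5 9 3 6 11 19 12 16 18 17 14
done. lo=6 hi=6; nums=4 7 5 9 3 6 11 19 12 16 18 17 14

4 7 5 9 3 6 11 19 12 16 18 17 14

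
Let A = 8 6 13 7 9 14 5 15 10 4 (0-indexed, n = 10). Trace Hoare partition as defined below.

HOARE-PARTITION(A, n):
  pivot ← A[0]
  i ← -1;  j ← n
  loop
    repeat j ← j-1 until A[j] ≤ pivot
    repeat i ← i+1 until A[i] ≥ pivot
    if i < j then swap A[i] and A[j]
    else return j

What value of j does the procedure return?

3

pivot = A[0] = 8; i = -1, j = 10
j→9 (A[9]=4≤8), i→0 (A[0]=8≥8); i<j, swap → 4 6 13 7 9 14 5 15 10 8
j→6 (A[6]=5≤8), i→2 (A[2]=13≥8); i<j, swap → 4 6 5 7 9 14 13 15 10 8
j→3, i→4; i≥j, return j=3. A = 4 6 5 7 9 14 13 15 10 8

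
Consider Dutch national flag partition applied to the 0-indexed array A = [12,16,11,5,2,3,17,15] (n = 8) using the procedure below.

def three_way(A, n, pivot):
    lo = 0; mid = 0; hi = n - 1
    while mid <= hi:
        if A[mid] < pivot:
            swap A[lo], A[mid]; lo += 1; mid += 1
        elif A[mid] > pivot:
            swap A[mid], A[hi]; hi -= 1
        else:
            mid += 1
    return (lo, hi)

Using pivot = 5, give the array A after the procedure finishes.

pivot = 5; lo=0, mid=0, hi=7
A[mid]=12>5: swap A[0],A[7]; hi=6 → [15,16,11,5,2,3,17,12]
A[mid]=15>5: swap A[0],A[6]; hi=5 → [17,16,11,5,2,3,15,12]
A[mid]=17>5: swap A[0],A[5]; hi=4 → [3,16,11,5,2,17,15,12]
A[mid]=3<5: swap A[0],A[0]; lo=1,mid=1 → [3,16,11,5,2,17,15,12]
A[mid]=16>5: swap A[1],A[4]; hi=3 → [3,2,11,5,16,17,15,12]
A[mid]=2<5: swap A[1],A[1]; lo=2,mid=2 → [3,2,11,5,16,17,15,12]
A[mid]=11>5: swap A[2],A[3]; hi=2 → [3,2,5,11,16,17,15,12]
A[mid]=5=5: mid=3
end: lo=2, hi=2; A = [3,2,5,11,16,17,15,12]

[3,2,5,11,16,17,15,12]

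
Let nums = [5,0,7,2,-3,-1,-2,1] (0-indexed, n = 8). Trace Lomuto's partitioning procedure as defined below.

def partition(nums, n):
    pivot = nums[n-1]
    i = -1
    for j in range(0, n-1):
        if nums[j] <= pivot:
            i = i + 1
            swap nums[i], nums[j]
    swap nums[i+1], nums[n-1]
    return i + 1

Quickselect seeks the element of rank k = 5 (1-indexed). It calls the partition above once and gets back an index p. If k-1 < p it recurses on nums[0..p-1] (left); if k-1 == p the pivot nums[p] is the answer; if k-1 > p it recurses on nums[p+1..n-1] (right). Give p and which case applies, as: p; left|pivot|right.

pivot = nums[7] = 1; i = -1
j=0: nums[0]=5 > 1 → no swap
j=1: nums[1]=0 ≤ 1 → i=0, swap nums[0],nums[1] → [0,5,7,2,-3,-1,-2,1]
j=2: nums[2]=7 > 1 → no swap
j=3: nums[3]=2 > 1 → no swap
j=4: nums[4]=-3 ≤ 1 → i=1, swap nums[1],nums[4] → [0,-3,7,2,5,-1,-2,1]
j=5: nums[5]=-1 ≤ 1 → i=2, swap nums[2],nums[5] → [0,-3,-1,2,5,7,-2,1]
j=6: nums[6]=-2 ≤ 1 → i=3, swap nums[3],nums[6] → [0,-3,-1,-2,5,7,2,1]
final swap nums[4],nums[7] → [0,-3,-1,-2,1,7,2,5]; return 4
p = 4; k-1 = 4 == 4 ⇒ pivot

4; pivot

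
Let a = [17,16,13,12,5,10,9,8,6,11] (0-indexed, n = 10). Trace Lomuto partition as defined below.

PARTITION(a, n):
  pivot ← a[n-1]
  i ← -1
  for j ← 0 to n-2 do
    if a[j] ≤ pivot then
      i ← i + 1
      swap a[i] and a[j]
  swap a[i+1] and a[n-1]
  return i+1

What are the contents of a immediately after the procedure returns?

[5,10,9,8,6,11,13,12,17,16]

pivot=11, i=-1
j=0: 17>11, skip
j=1: 16>11, skip
j=2: 13>11, skip
j=3: 12>11, skip
j=4: 5≤11, i=0, swap(0,4) ⇒ [5,16,13,12,17,10,9,8,6,11]
j=5: 10≤11, i=1, swap(1,5) ⇒ [5,10,13,12,17,16,9,8,6,11]
j=6: 9≤11, i=2, swap(2,6) ⇒ [5,10,9,12,17,16,13,8,6,11]
j=7: 8≤11, i=3, swap(3,7) ⇒ [5,10,9,8,17,16,13,12,6,11]
j=8: 6≤11, i=4, swap(4,8) ⇒ [5,10,9,8,6,16,13,12,17,11]
swap(5,9) ⇒ [5,10,9,8,6,11,13,12,17,16]; return 5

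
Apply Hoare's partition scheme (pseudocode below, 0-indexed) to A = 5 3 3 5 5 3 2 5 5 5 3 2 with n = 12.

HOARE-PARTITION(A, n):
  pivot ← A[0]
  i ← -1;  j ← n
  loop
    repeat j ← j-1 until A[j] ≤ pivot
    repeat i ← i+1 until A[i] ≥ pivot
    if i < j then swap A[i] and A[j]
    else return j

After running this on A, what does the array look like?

2 3 3 3 5 3 2 5 5 5 5 5

pivot=5
j stops at 11 (2), i stops at 0 (5); swap ⇒ 2 3 3 5 5 3 2 5 5 5 3 5
j stops at 10 (3), i stops at 3 (5); swap ⇒ 2 3 3 3 5 3 2 5 5 5 5 5
j stops at 9 (5), i stops at 4 (5); swap ⇒ 2 3 3 3 5 3 2 5 5 5 5 5
j stops at 8 (5), i stops at 7 (5); swap ⇒ 2 3 3 3 5 3 2 5 5 5 5 5
j stops at 7, i stops at 8; i≥j ⇒ return 7. A=2 3 3 3 5 3 2 5 5 5 5 5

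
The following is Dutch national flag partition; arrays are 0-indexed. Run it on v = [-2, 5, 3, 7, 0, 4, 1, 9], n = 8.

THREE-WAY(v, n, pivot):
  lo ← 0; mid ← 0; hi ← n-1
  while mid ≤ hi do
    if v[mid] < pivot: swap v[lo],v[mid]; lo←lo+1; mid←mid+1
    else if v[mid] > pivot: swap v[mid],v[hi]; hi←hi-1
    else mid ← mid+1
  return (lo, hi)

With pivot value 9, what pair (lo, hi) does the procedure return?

pivot = 9; lo=0, mid=0, hi=7
v[mid]=-2<9: swap v[0],v[0]; lo=1,mid=1 → [-2, 5, 3, 7, 0, 4, 1, 9]
v[mid]=5<9: swap v[1],v[1]; lo=2,mid=2 → [-2, 5, 3, 7, 0, 4, 1, 9]
v[mid]=3<9: swap v[2],v[2]; lo=3,mid=3 → [-2, 5, 3, 7, 0, 4, 1, 9]
v[mid]=7<9: swap v[3],v[3]; lo=4,mid=4 → [-2, 5, 3, 7, 0, 4, 1, 9]
v[mid]=0<9: swap v[4],v[4]; lo=5,mid=5 → [-2, 5, 3, 7, 0, 4, 1, 9]
v[mid]=4<9: swap v[5],v[5]; lo=6,mid=6 → [-2, 5, 3, 7, 0, 4, 1, 9]
v[mid]=1<9: swap v[6],v[6]; lo=7,mid=7 → [-2, 5, 3, 7, 0, 4, 1, 9]
v[mid]=9=9: mid=8
end: lo=7, hi=7; v = [-2, 5, 3, 7, 0, 4, 1, 9]

(7, 7)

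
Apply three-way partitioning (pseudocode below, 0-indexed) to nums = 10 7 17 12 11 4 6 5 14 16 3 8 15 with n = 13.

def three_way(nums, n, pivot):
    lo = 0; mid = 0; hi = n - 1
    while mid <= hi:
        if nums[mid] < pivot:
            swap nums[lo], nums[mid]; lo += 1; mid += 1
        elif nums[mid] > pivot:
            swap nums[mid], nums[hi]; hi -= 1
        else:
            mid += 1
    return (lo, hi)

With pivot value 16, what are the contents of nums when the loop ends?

pivot = 16; lo=0, mid=0, hi=12
nums[mid]=10<16: swap nums[0],nums[0]; lo=1,mid=1 → 10 7 17 12 11 4 6 5 14 16 3 8 15
nums[mid]=7<16: swap nums[1],nums[1]; lo=2,mid=2 → 10 7 17 12 11 4 6 5 14 16 3 8 15
nums[mid]=17>16: swap nums[2],nums[12]; hi=11 → 10 7 15 12 11 4 6 5 14 16 3 8 17
nums[mid]=15<16: swap nums[2],nums[2]; lo=3,mid=3 → 10 7 15 12 11 4 6 5 14 16 3 8 17
nums[mid]=12<16: swap nums[3],nums[3]; lo=4,mid=4 → 10 7 15 12 11 4 6 5 14 16 3 8 17
nums[mid]=11<16: swap nums[4],nums[4]; lo=5,mid=5 → 10 7 15 12 11 4 6 5 14 16 3 8 17
nums[mid]=4<16: swap nums[5],nums[5]; lo=6,mid=6 → 10 7 15 12 11 4 6 5 14 16 3 8 17
nums[mid]=6<16: swap nums[6],nums[6]; lo=7,mid=7 → 10 7 15 12 11 4 6 5 14 16 3 8 17
nums[mid]=5<16: swap nums[7],nums[7]; lo=8,mid=8 → 10 7 15 12 11 4 6 5 14 16 3 8 17
nums[mid]=14<16: swap nums[8],nums[8]; lo=9,mid=9 → 10 7 15 12 11 4 6 5 14 16 3 8 17
nums[mid]=16=16: mid=10
nums[mid]=3<16: swap nums[9],nums[10]; lo=10,mid=11 → 10 7 15 12 11 4 6 5 14 3 16 8 17
nums[mid]=8<16: swap nums[10],nums[11]; lo=11,mid=12 → 10 7 15 12 11 4 6 5 14 3 8 16 17
end: lo=11, hi=11; nums = 10 7 15 12 11 4 6 5 14 3 8 16 17

10 7 15 12 11 4 6 5 14 3 8 16 17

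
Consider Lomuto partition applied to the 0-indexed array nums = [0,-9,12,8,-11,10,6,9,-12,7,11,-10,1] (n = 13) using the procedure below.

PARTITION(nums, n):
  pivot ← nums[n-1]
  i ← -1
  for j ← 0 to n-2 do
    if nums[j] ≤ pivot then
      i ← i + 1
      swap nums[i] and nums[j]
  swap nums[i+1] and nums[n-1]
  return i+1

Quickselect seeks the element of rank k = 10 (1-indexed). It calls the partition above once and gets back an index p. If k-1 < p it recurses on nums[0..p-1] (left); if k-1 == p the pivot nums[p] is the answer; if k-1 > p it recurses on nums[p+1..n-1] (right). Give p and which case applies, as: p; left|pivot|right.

5; right

pivot=1, i=-1
j=0: 0≤1, i=0, swap(0,0) ⇒ [0,-9,12,8,-11,10,6,9,-12,7,11,-10,1]
j=1: -9≤1, i=1, swap(1,1) ⇒ [0,-9,12,8,-11,10,6,9,-12,7,11,-10,1]
j=2: 12>1, skip
j=3: 8>1, skip
j=4: -11≤1, i=2, swap(2,4) ⇒ [0,-9,-11,8,12,10,6,9,-12,7,11,-10,1]
j=5: 10>1, skip
j=6: 6>1, skip
j=7: 9>1, skip
j=8: -12≤1, i=3, swap(3,8) ⇒ [0,-9,-11,-12,12,10,6,9,8,7,11,-10,1]
j=9: 7>1, skip
j=10: 11>1, skip
j=11: -10≤1, i=4, swap(4,11) ⇒ [0,-9,-11,-12,-10,10,6,9,8,7,11,12,1]
swap(5,12) ⇒ [0,-9,-11,-12,-10,1,6,9,8,7,11,12,10]; return 5
p = 5; k-1 = 9 > 5 ⇒ right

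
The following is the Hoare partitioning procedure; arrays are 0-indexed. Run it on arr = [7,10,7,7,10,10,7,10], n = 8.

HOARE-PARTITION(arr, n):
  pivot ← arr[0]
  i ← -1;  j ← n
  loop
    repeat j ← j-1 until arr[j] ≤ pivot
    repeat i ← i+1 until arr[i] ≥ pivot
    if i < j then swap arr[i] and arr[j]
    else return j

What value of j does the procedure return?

2

pivot=7
j stops at 6 (7), i stops at 0 (7); swap ⇒ [7,10,7,7,10,10,7,10]
j stops at 3 (7), i stops at 1 (10); swap ⇒ [7,7,7,10,10,10,7,10]
j stops at 2, i stops at 2; i≥j ⇒ return 2. arr=[7,7,7,10,10,10,7,10]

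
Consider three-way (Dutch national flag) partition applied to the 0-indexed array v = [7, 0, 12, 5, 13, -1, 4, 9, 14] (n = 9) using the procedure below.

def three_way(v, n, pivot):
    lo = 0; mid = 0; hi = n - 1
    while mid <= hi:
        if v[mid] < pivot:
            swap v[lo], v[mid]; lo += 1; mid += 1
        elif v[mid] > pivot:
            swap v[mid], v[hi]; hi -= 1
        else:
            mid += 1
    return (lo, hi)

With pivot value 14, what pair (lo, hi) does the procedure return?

(8, 8)

pivot = 14; lo=0, mid=0, hi=8
v[mid]=7<14: swap v[0],v[0]; lo=1,mid=1 → [7, 0, 12, 5, 13, -1, 4, 9, 14]
v[mid]=0<14: swap v[1],v[1]; lo=2,mid=2 → [7, 0, 12, 5, 13, -1, 4, 9, 14]
v[mid]=12<14: swap v[2],v[2]; lo=3,mid=3 → [7, 0, 12, 5, 13, -1, 4, 9, 14]
v[mid]=5<14: swap v[3],v[3]; lo=4,mid=4 → [7, 0, 12, 5, 13, -1, 4, 9, 14]
v[mid]=13<14: swap v[4],v[4]; lo=5,mid=5 → [7, 0, 12, 5, 13, -1, 4, 9, 14]
v[mid]=-1<14: swap v[5],v[5]; lo=6,mid=6 → [7, 0, 12, 5, 13, -1, 4, 9, 14]
v[mid]=4<14: swap v[6],v[6]; lo=7,mid=7 → [7, 0, 12, 5, 13, -1, 4, 9, 14]
v[mid]=9<14: swap v[7],v[7]; lo=8,mid=8 → [7, 0, 12, 5, 13, -1, 4, 9, 14]
v[mid]=14=14: mid=9
end: lo=8, hi=8; v = [7, 0, 12, 5, 13, -1, 4, 9, 14]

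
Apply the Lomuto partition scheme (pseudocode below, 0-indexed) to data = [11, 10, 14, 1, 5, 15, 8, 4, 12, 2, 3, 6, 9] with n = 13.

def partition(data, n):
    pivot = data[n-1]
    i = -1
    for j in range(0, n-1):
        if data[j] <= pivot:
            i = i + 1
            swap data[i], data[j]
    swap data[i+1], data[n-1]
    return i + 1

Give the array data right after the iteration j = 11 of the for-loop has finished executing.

pivot=9, i=-1
j=0: 11>9, skip
j=1: 10>9, skip
j=2: 14>9, skip
j=3: 1≤9, i=0, swap(0,3) ⇒ [1, 10, 14, 11, 5, 15, 8, 4, 12, 2, 3, 6, 9]
j=4: 5≤9, i=1, swap(1,4) ⇒ [1, 5, 14, 11, 10, 15, 8, 4, 12, 2, 3, 6, 9]
j=5: 15>9, skip
j=6: 8≤9, i=2, swap(2,6) ⇒ [1, 5, 8, 11, 10, 15, 14, 4, 12, 2, 3, 6, 9]
j=7: 4≤9, i=3, swap(3,7) ⇒ [1, 5, 8, 4, 10, 15, 14, 11, 12, 2, 3, 6, 9]
j=8: 12>9, skip
j=9: 2≤9, i=4, swap(4,9) ⇒ [1, 5, 8, 4, 2, 15, 14, 11, 12, 10, 3, 6, 9]
j=10: 3≤9, i=5, swap(5,10) ⇒ [1, 5, 8, 4, 2, 3, 14, 11, 12, 10, 15, 6, 9]
j=11: 6≤9, i=6, swap(6,11) ⇒ [1, 5, 8, 4, 2, 3, 6, 11, 12, 10, 15, 14, 9]
(after j=11) data = [1, 5, 8, 4, 2, 3, 6, 11, 12, 10, 15, 14, 9]

[1, 5, 8, 4, 2, 3, 6, 11, 12, 10, 15, 14, 9]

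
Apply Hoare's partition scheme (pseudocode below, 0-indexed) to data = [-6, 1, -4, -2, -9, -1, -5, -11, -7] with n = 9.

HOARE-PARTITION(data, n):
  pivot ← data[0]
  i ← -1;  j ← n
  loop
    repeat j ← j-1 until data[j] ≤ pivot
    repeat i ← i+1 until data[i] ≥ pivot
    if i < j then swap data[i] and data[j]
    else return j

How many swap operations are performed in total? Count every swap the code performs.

3

pivot = data[0] = -6; i = -1, j = 9
j→8 (data[8]=-7≤-6), i→0 (data[0]=-6≥-6); i<j, swap → [-7, 1, -4, -2, -9, -1, -5, -11, -6]
j→7 (data[7]=-11≤-6), i→1 (data[1]=1≥-6); i<j, swap → [-7, -11, -4, -2, -9, -1, -5, 1, -6]
j→4 (data[4]=-9≤-6), i→2 (data[2]=-4≥-6); i<j, swap → [-7, -11, -9, -2, -4, -1, -5, 1, -6]
j→2, i→3; i≥j, return j=2. data = [-7, -11, -9, -2, -4, -1, -5, 1, -6]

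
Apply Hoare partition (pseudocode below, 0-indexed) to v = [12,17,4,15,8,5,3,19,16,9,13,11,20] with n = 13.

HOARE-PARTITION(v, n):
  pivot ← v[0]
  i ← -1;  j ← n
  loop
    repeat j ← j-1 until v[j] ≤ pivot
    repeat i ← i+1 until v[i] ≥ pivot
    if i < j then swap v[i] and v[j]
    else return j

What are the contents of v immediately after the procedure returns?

pivot = v[0] = 12; i = -1, j = 13
j→11 (v[11]=11≤12), i→0 (v[0]=12≥12); i<j, swap → [11,17,4,15,8,5,3,19,16,9,13,12,20]
j→9 (v[9]=9≤12), i→1 (v[1]=17≥12); i<j, swap → [11,9,4,15,8,5,3,19,16,17,13,12,20]
j→6 (v[6]=3≤12), i→3 (v[3]=15≥12); i<j, swap → [11,9,4,3,8,5,15,19,16,17,13,12,20]
j→5, i→6; i≥j, return j=5. v = [11,9,4,3,8,5,15,19,16,17,13,12,20]

[11,9,4,3,8,5,15,19,16,17,13,12,20]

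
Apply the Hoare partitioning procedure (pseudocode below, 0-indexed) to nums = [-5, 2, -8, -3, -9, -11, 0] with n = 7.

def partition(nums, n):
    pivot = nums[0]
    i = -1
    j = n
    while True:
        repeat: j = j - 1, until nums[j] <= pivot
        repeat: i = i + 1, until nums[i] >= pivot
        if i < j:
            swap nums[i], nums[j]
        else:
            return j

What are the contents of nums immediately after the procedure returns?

[-11, -9, -8, -3, 2, -5, 0]

pivot=-5
j stops at 5 (-11), i stops at 0 (-5); swap ⇒ [-11, 2, -8, -3, -9, -5, 0]
j stops at 4 (-9), i stops at 1 (2); swap ⇒ [-11, -9, -8, -3, 2, -5, 0]
j stops at 2, i stops at 3; i≥j ⇒ return 2. nums=[-11, -9, -8, -3, 2, -5, 0]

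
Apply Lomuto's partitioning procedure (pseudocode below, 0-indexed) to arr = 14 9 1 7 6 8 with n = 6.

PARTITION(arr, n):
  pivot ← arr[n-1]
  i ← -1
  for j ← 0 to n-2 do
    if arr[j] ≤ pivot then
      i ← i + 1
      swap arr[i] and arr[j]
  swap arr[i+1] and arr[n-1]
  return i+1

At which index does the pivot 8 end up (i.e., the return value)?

3

pivot=8, i=-1
j=0: 14>8, skip
j=1: 9>8, skip
j=2: 1≤8, i=0, swap(0,2) ⇒ 1 9 14 7 6 8
j=3: 7≤8, i=1, swap(1,3) ⇒ 1 7 14 9 6 8
j=4: 6≤8, i=2, swap(2,4) ⇒ 1 7 6 9 14 8
swap(3,5) ⇒ 1 7 6 8 14 9; return 3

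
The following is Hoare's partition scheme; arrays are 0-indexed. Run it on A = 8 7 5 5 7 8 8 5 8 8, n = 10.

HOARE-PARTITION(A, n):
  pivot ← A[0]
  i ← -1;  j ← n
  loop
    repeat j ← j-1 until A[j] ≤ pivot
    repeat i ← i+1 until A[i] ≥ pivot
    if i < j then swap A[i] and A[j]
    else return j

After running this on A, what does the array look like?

8 7 5 5 7 8 5 8 8 8

pivot=8
j stops at 9 (8), i stops at 0 (8); swap ⇒ 8 7 5 5 7 8 8 5 8 8
j stops at 8 (8), i stops at 5 (8); swap ⇒ 8 7 5 5 7 8 8 5 8 8
j stops at 7 (5), i stops at 6 (8); swap ⇒ 8 7 5 5 7 8 5 8 8 8
j stops at 6, i stops at 7; i≥j ⇒ return 6. A=8 7 5 5 7 8 5 8 8 8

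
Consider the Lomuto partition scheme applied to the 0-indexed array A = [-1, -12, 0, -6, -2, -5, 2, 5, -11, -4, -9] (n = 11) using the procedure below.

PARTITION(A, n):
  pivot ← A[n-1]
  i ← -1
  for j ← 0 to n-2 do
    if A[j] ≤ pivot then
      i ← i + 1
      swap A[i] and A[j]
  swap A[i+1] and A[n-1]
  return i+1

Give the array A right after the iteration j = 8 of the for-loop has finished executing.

[-12, -11, 0, -6, -2, -5, 2, 5, -1, -4, -9]

pivot=-9, i=-1
j=0: -1>-9, skip
j=1: -12≤-9, i=0, swap(0,1) ⇒ [-12, -1, 0, -6, -2, -5, 2, 5, -11, -4, -9]
j=2: 0>-9, skip
j=3: -6>-9, skip
j=4: -2>-9, skip
j=5: -5>-9, skip
j=6: 2>-9, skip
j=7: 5>-9, skip
j=8: -11≤-9, i=1, swap(1,8) ⇒ [-12, -11, 0, -6, -2, -5, 2, 5, -1, -4, -9]
(after j=8) A = [-12, -11, 0, -6, -2, -5, 2, 5, -1, -4, -9]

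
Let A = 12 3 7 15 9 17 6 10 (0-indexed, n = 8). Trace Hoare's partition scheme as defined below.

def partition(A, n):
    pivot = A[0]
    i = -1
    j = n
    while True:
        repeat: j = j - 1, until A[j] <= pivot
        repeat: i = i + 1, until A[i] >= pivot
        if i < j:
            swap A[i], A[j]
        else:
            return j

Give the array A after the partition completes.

10 3 7 6 9 17 15 12

pivot=12
j stops at 7 (10), i stops at 0 (12); swap ⇒ 10 3 7 15 9 17 6 12
j stops at 6 (6), i stops at 3 (15); swap ⇒ 10 3 7 6 9 17 15 12
j stops at 4, i stops at 5; i≥j ⇒ return 4. A=10 3 7 6 9 17 15 12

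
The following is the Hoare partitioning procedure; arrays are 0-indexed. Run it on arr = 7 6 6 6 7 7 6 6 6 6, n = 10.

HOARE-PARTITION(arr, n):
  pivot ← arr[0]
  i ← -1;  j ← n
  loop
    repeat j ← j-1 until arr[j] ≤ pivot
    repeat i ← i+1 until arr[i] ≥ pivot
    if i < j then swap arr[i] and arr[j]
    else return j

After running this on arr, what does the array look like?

6 6 6 6 6 6 6 7 7 7

pivot=7
j stops at 9 (6), i stops at 0 (7); swap ⇒ 6 6 6 6 7 7 6 6 6 7
j stops at 8 (6), i stops at 4 (7); swap ⇒ 6 6 6 6 6 7 6 6 7 7
j stops at 7 (6), i stops at 5 (7); swap ⇒ 6 6 6 6 6 6 6 7 7 7
j stops at 6, i stops at 7; i≥j ⇒ return 6. arr=6 6 6 6 6 6 6 7 7 7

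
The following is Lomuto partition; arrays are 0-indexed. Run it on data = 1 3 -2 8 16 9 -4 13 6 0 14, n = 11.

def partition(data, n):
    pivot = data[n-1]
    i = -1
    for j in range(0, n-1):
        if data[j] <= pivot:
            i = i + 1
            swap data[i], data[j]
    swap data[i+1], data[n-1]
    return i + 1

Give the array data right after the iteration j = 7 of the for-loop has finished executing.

1 3 -2 8 9 -4 13 16 6 0 14

pivot = data[10] = 14; i = -1
j=0: data[0]=1 ≤ 14 → i=0, swap data[0],data[0] (no change) → 1 3 -2 8 16 9 -4 13 6 0 14
j=1: data[1]=3 ≤ 14 → i=1, swap data[1],data[1] (no change) → 1 3 -2 8 16 9 -4 13 6 0 14
j=2: data[2]=-2 ≤ 14 → i=2, swap data[2],data[2] (no change) → 1 3 -2 8 16 9 -4 13 6 0 14
j=3: data[3]=8 ≤ 14 → i=3, swap data[3],data[3] (no change) → 1 3 -2 8 16 9 -4 13 6 0 14
j=4: data[4]=16 > 14 → no swap
j=5: data[5]=9 ≤ 14 → i=4, swap data[4],data[5] → 1 3 -2 8 9 16 -4 13 6 0 14
j=6: data[6]=-4 ≤ 14 → i=5, swap data[5],data[6] → 1 3 -2 8 9 -4 16 13 6 0 14
j=7: data[7]=13 ≤ 14 → i=6, swap data[6],data[7] → 1 3 -2 8 9 -4 13 16 6 0 14
(after j=7) data = 1 3 -2 8 9 -4 13 16 6 0 14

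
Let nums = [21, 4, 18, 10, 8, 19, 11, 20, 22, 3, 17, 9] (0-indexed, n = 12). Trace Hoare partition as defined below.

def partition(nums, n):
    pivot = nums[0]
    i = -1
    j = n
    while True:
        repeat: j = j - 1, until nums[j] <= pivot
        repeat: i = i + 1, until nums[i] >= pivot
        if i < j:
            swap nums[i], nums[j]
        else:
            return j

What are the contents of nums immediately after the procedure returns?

[9, 4, 18, 10, 8, 19, 11, 20, 17, 3, 22, 21]

pivot=21
j stops at 11 (9), i stops at 0 (21); swap ⇒ [9, 4, 18, 10, 8, 19, 11, 20, 22, 3, 17, 21]
j stops at 10 (17), i stops at 8 (22); swap ⇒ [9, 4, 18, 10, 8, 19, 11, 20, 17, 3, 22, 21]
j stops at 9, i stops at 10; i≥j ⇒ return 9. nums=[9, 4, 18, 10, 8, 19, 11, 20, 17, 3, 22, 21]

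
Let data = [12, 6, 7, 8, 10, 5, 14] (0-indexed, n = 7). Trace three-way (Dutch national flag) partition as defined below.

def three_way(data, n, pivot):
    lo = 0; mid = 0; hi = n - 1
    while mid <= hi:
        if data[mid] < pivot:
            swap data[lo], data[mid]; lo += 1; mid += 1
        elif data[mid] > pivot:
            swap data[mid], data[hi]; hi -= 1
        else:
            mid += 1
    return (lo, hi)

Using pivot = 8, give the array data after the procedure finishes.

[5, 6, 7, 8, 10, 14, 12]

lo=0 mid=0 hi=6
12>8: swap(0,6), hi=5 ⇒ [14, 6, 7, 8, 10, 5, 12]
14>8: swap(0,5), hi=4 ⇒ [5, 6, 7, 8, 10, 14, 12]
5<8: swap(0,0), lo=1 mid=1 ⇒ [5, 6, 7, 8, 10, 14, 12]
6<8: swap(1,1), lo=2 mid=2 ⇒ [5, 6, 7, 8, 10, 14, 12]
7<8: swap(2,2), lo=3 mid=3 ⇒ [5, 6, 7, 8, 10, 14, 12]
8=8: mid=4
10>8: swap(4,4), hi=3 ⇒ [5, 6, 7, 8, 10, 14, 12]
done. lo=3 hi=3; data=[5, 6, 7, 8, 10, 14, 12]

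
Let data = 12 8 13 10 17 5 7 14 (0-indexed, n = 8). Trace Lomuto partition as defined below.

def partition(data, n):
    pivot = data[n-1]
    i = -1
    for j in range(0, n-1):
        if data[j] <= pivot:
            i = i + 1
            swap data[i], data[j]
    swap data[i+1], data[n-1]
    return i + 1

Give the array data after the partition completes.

12 8 13 10 5 7 14 17

pivot = data[7] = 14; i = -1
j=0: data[0]=12 ≤ 14 → i=0, swap data[0],data[0] (no change) → 12 8 13 10 17 5 7 14
j=1: data[1]=8 ≤ 14 → i=1, swap data[1],data[1] (no change) → 12 8 13 10 17 5 7 14
j=2: data[2]=13 ≤ 14 → i=2, swap data[2],data[2] (no change) → 12 8 13 10 17 5 7 14
j=3: data[3]=10 ≤ 14 → i=3, swap data[3],data[3] (no change) → 12 8 13 10 17 5 7 14
j=4: data[4]=17 > 14 → no swap
j=5: data[5]=5 ≤ 14 → i=4, swap data[4],data[5] → 12 8 13 10 5 17 7 14
j=6: data[6]=7 ≤ 14 → i=5, swap data[5],data[6] → 12 8 13 10 5 7 17 14
final swap data[6],data[7] → 12 8 13 10 5 7 14 17; return 6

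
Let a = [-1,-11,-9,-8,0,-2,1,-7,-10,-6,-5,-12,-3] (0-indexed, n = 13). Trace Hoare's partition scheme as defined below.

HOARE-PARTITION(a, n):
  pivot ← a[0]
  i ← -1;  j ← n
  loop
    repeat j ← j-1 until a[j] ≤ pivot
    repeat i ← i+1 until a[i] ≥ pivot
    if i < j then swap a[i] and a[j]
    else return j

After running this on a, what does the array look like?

[-3,-11,-9,-8,-12,-2,-5,-7,-10,-6,1,0,-1]

pivot=-1
j stops at 12 (-3), i stops at 0 (-1); swap ⇒ [-3,-11,-9,-8,0,-2,1,-7,-10,-6,-5,-12,-1]
j stops at 11 (-12), i stops at 4 (0); swap ⇒ [-3,-11,-9,-8,-12,-2,1,-7,-10,-6,-5,0,-1]
j stops at 10 (-5), i stops at 6 (1); swap ⇒ [-3,-11,-9,-8,-12,-2,-5,-7,-10,-6,1,0,-1]
j stops at 9, i stops at 10; i≥j ⇒ return 9. a=[-3,-11,-9,-8,-12,-2,-5,-7,-10,-6,1,0,-1]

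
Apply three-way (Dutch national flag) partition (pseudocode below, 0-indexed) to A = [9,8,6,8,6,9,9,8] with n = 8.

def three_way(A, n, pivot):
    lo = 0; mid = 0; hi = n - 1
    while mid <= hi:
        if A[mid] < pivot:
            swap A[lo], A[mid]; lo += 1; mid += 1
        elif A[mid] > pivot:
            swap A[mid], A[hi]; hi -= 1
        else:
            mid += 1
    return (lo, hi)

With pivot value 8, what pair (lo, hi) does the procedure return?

pivot = 8; lo=0, mid=0, hi=7
A[mid]=9>8: swap A[0],A[7]; hi=6 → [8,8,6,8,6,9,9,9]
A[mid]=8=8: mid=1
A[mid]=8=8: mid=2
A[mid]=6<8: swap A[0],A[2]; lo=1,mid=3 → [6,8,8,8,6,9,9,9]
A[mid]=8=8: mid=4
A[mid]=6<8: swap A[1],A[4]; lo=2,mid=5 → [6,6,8,8,8,9,9,9]
A[mid]=9>8: swap A[5],A[6]; hi=5 → [6,6,8,8,8,9,9,9]
A[mid]=9>8: swap A[5],A[5]; hi=4 → [6,6,8,8,8,9,9,9]
end: lo=2, hi=4; A = [6,6,8,8,8,9,9,9]

(2, 4)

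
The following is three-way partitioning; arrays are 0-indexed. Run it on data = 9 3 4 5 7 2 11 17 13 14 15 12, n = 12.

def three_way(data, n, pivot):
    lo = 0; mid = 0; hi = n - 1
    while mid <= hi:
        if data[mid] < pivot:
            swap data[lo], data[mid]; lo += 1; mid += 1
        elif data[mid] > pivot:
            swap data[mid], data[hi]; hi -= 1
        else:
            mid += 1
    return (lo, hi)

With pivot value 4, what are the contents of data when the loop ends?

2 3 4 7 5 11 17 13 14 15 12 9

pivot = 4; lo=0, mid=0, hi=11
data[mid]=9>4: swap data[0],data[11]; hi=10 → 12 3 4 5 7 2 11 17 13 14 15 9
data[mid]=12>4: swap data[0],data[10]; hi=9 → 15 3 4 5 7 2 11 17 13 14 12 9
data[mid]=15>4: swap data[0],data[9]; hi=8 → 14 3 4 5 7 2 11 17 13 15 12 9
data[mid]=14>4: swap data[0],data[8]; hi=7 → 13 3 4 5 7 2 11 17 14 15 12 9
data[mid]=13>4: swap data[0],data[7]; hi=6 → 17 3 4 5 7 2 11 13 14 15 12 9
data[mid]=17>4: swap data[0],data[6]; hi=5 → 11 3 4 5 7 2 17 13 14 15 12 9
data[mid]=11>4: swap data[0],data[5]; hi=4 → 2 3 4 5 7 11 17 13 14 15 12 9
data[mid]=2<4: swap data[0],data[0]; lo=1,mid=1 → 2 3 4 5 7 11 17 13 14 15 12 9
data[mid]=3<4: swap data[1],data[1]; lo=2,mid=2 → 2 3 4 5 7 11 17 13 14 15 12 9
data[mid]=4=4: mid=3
data[mid]=5>4: swap data[3],data[4]; hi=3 → 2 3 4 7 5 11 17 13 14 15 12 9
data[mid]=7>4: swap data[3],data[3]; hi=2 → 2 3 4 7 5 11 17 13 14 15 12 9
end: lo=2, hi=2; data = 2 3 4 7 5 11 17 13 14 15 12 9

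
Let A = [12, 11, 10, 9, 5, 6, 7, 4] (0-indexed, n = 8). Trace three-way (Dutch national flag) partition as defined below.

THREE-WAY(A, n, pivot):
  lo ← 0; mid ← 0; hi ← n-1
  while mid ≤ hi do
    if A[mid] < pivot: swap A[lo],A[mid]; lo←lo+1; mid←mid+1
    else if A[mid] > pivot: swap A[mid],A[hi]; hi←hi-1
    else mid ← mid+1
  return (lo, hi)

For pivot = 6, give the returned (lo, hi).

lo=0 mid=0 hi=7
12>6: swap(0,7), hi=6 ⇒ [4, 11, 10, 9, 5, 6, 7, 12]
4<6: swap(0,0), lo=1 mid=1 ⇒ [4, 11, 10, 9, 5, 6, 7, 12]
11>6: swap(1,6), hi=5 ⇒ [4, 7, 10, 9, 5, 6, 11, 12]
7>6: swap(1,5), hi=4 ⇒ [4, 6, 10, 9, 5, 7, 11, 12]
6=6: mid=2
10>6: swap(2,4), hi=3 ⇒ [4, 6, 5, 9, 10, 7, 11, 12]
5<6: swap(1,2), lo=2 mid=3 ⇒ [4, 5, 6, 9, 10, 7, 11, 12]
9>6: swap(3,3), hi=2 ⇒ [4, 5, 6, 9, 10, 7, 11, 12]
done. lo=2 hi=2; A=[4, 5, 6, 9, 10, 7, 11, 12]

(2, 2)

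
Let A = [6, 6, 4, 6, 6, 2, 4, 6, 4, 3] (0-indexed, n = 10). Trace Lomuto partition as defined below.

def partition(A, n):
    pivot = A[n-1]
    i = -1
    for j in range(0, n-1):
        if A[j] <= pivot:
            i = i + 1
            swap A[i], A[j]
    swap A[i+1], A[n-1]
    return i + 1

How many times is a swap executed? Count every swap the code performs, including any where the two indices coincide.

pivot=3, i=-1
j=0: 6>3, skip
j=1: 6>3, skip
j=2: 4>3, skip
j=3: 6>3, skip
j=4: 6>3, skip
j=5: 2≤3, i=0, swap(0,5) ⇒ [2, 6, 4, 6, 6, 6, 4, 6, 4, 3]
j=6: 4>3, skip
j=7: 6>3, skip
j=8: 4>3, skip
swap(1,9) ⇒ [2, 3, 4, 6, 6, 6, 4, 6, 4, 6]; return 1

2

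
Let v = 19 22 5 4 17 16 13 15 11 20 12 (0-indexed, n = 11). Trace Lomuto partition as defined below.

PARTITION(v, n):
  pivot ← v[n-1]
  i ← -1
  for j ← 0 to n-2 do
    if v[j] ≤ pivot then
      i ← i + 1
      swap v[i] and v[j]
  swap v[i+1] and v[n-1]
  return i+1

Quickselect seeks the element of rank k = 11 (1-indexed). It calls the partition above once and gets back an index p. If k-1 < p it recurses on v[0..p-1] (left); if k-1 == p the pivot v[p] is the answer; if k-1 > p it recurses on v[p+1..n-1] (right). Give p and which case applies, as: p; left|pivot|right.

3; right

pivot=12, i=-1
j=0: 19>12, skip
j=1: 22>12, skip
j=2: 5≤12, i=0, swap(0,2) ⇒ 5 22 19 4 17 16 13 15 11 20 12
j=3: 4≤12, i=1, swap(1,3) ⇒ 5 4 19 22 17 16 13 15 11 20 12
j=4: 17>12, skip
j=5: 16>12, skip
j=6: 13>12, skip
j=7: 15>12, skip
j=8: 11≤12, i=2, swap(2,8) ⇒ 5 4 11 22 17 16 13 15 19 20 12
j=9: 20>12, skip
swap(3,10) ⇒ 5 4 11 12 17 16 13 15 19 20 22; return 3
p = 3; k-1 = 10 > 3 ⇒ right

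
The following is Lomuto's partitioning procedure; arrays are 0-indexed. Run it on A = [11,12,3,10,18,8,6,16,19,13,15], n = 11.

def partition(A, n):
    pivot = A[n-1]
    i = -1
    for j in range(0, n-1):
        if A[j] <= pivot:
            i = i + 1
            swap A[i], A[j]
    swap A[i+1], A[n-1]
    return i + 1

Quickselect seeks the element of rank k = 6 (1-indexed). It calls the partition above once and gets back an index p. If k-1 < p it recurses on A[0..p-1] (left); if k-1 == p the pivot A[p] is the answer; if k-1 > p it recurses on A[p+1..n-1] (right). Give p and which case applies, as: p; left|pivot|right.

7; left

pivot = A[10] = 15; i = -1
j=0: A[0]=11 ≤ 15 → i=0, swap A[0],A[0] (no change) → [11,12,3,10,18,8,6,16,19,13,15]
j=1: A[1]=12 ≤ 15 → i=1, swap A[1],A[1] (no change) → [11,12,3,10,18,8,6,16,19,13,15]
j=2: A[2]=3 ≤ 15 → i=2, swap A[2],A[2] (no change) → [11,12,3,10,18,8,6,16,19,13,15]
j=3: A[3]=10 ≤ 15 → i=3, swap A[3],A[3] (no change) → [11,12,3,10,18,8,6,16,19,13,15]
j=4: A[4]=18 > 15 → no swap
j=5: A[5]=8 ≤ 15 → i=4, swap A[4],A[5] → [11,12,3,10,8,18,6,16,19,13,15]
j=6: A[6]=6 ≤ 15 → i=5, swap A[5],A[6] → [11,12,3,10,8,6,18,16,19,13,15]
j=7: A[7]=16 > 15 → no swap
j=8: A[8]=19 > 15 → no swap
j=9: A[9]=13 ≤ 15 → i=6, swap A[6],A[9] → [11,12,3,10,8,6,13,16,19,18,15]
final swap A[7],A[10] → [11,12,3,10,8,6,13,15,19,18,16]; return 7
p = 7; k-1 = 5 < 7 ⇒ left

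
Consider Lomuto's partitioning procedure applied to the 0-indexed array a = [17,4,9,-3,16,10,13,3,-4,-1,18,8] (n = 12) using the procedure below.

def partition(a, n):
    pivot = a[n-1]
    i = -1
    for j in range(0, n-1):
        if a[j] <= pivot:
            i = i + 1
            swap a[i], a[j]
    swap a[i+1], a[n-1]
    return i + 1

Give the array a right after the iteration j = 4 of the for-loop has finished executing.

pivot=8, i=-1
j=0: 17>8, skip
j=1: 4≤8, i=0, swap(0,1) ⇒ [4,17,9,-3,16,10,13,3,-4,-1,18,8]
j=2: 9>8, skip
j=3: -3≤8, i=1, swap(1,3) ⇒ [4,-3,9,17,16,10,13,3,-4,-1,18,8]
j=4: 16>8, skip
(after j=4) a = [4,-3,9,17,16,10,13,3,-4,-1,18,8]

[4,-3,9,17,16,10,13,3,-4,-1,18,8]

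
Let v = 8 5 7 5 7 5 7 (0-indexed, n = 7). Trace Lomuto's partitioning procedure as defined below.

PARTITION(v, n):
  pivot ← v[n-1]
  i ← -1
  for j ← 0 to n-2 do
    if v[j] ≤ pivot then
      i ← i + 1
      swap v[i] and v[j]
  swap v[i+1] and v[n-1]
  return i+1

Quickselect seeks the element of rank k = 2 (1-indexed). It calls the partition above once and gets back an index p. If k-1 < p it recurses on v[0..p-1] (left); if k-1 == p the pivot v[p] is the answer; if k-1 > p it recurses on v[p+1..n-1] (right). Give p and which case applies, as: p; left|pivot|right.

5; left

pivot=7, i=-1
j=0: 8>7, skip
j=1: 5≤7, i=0, swap(0,1) ⇒ 5 8 7 5 7 5 7
j=2: 7≤7, i=1, swap(1,2) ⇒ 5 7 8 5 7 5 7
j=3: 5≤7, i=2, swap(2,3) ⇒ 5 7 5 8 7 5 7
j=4: 7≤7, i=3, swap(3,4) ⇒ 5 7 5 7 8 5 7
j=5: 5≤7, i=4, swap(4,5) ⇒ 5 7 5 7 5 8 7
swap(5,6) ⇒ 5 7 5 7 5 7 8; return 5
p = 5; k-1 = 1 < 5 ⇒ left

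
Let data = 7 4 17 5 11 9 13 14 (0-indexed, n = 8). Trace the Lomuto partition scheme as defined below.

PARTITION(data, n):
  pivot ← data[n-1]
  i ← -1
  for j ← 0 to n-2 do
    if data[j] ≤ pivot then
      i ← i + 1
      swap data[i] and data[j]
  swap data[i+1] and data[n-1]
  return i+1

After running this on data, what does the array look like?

pivot=14, i=-1
j=0: 7≤14, i=0, swap(0,0) ⇒ 7 4 17 5 11 9 13 14
j=1: 4≤14, i=1, swap(1,1) ⇒ 7 4 17 5 11 9 13 14
j=2: 17>14, skip
j=3: 5≤14, i=2, swap(2,3) ⇒ 7 4 5 17 11 9 13 14
j=4: 11≤14, i=3, swap(3,4) ⇒ 7 4 5 11 17 9 13 14
j=5: 9≤14, i=4, swap(4,5) ⇒ 7 4 5 11 9 17 13 14
j=6: 13≤14, i=5, swap(5,6) ⇒ 7 4 5 11 9 13 17 14
swap(6,7) ⇒ 7 4 5 11 9 13 14 17; return 6

7 4 5 11 9 13 14 17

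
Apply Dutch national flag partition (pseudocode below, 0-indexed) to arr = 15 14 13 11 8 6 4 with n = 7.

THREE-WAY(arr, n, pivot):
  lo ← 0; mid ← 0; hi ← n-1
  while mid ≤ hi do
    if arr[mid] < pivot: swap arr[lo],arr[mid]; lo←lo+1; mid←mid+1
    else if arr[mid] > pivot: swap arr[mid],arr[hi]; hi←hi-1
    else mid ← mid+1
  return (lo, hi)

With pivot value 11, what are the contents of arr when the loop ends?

4 6 8 11 13 14 15

pivot = 11; lo=0, mid=0, hi=6
arr[mid]=15>11: swap arr[0],arr[6]; hi=5 → 4 14 13 11 8 6 15
arr[mid]=4<11: swap arr[0],arr[0]; lo=1,mid=1 → 4 14 13 11 8 6 15
arr[mid]=14>11: swap arr[1],arr[5]; hi=4 → 4 6 13 11 8 14 15
arr[mid]=6<11: swap arr[1],arr[1]; lo=2,mid=2 → 4 6 13 11 8 14 15
arr[mid]=13>11: swap arr[2],arr[4]; hi=3 → 4 6 8 11 13 14 15
arr[mid]=8<11: swap arr[2],arr[2]; lo=3,mid=3 → 4 6 8 11 13 14 15
arr[mid]=11=11: mid=4
end: lo=3, hi=3; arr = 4 6 8 11 13 14 15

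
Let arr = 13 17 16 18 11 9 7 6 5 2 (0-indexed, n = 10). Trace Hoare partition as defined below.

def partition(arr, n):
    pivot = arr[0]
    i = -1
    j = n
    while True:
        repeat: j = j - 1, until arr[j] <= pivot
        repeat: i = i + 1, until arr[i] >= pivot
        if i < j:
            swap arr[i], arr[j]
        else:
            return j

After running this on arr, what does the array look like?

pivot=13
j stops at 9 (2), i stops at 0 (13); swap ⇒ 2 17 16 18 11 9 7 6 5 13
j stops at 8 (5), i stops at 1 (17); swap ⇒ 2 5 16 18 11 9 7 6 17 13
j stops at 7 (6), i stops at 2 (16); swap ⇒ 2 5 6 18 11 9 7 16 17 13
j stops at 6 (7), i stops at 3 (18); swap ⇒ 2 5 6 7 11 9 18 16 17 13
j stops at 5, i stops at 6; i≥j ⇒ return 5. arr=2 5 6 7 11 9 18 16 17 13

2 5 6 7 11 9 18 16 17 13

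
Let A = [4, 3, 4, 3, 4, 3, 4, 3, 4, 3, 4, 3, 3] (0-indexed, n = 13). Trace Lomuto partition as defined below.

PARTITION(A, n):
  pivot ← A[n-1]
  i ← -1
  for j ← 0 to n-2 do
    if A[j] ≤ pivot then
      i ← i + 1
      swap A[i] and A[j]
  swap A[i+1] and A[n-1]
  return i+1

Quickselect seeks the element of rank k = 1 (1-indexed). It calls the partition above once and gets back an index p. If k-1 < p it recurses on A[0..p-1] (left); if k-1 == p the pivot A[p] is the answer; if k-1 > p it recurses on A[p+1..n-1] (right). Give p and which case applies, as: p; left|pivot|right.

pivot = A[12] = 3; i = -1
j=0: A[0]=4 > 3 → no swap
j=1: A[1]=3 ≤ 3 → i=0, swap A[0],A[1] → [3, 4, 4, 3, 4, 3, 4, 3, 4, 3, 4, 3, 3]
j=2: A[2]=4 > 3 → no swap
j=3: A[3]=3 ≤ 3 → i=1, swap A[1],A[3] → [3, 3, 4, 4, 4, 3, 4, 3, 4, 3, 4, 3, 3]
j=4: A[4]=4 > 3 → no swap
j=5: A[5]=3 ≤ 3 → i=2, swap A[2],A[5] → [3, 3, 3, 4, 4, 4, 4, 3, 4, 3, 4, 3, 3]
j=6: A[6]=4 > 3 → no swap
j=7: A[7]=3 ≤ 3 → i=3, swap A[3],A[7] → [3, 3, 3, 3, 4, 4, 4, 4, 4, 3, 4, 3, 3]
j=8: A[8]=4 > 3 → no swap
j=9: A[9]=3 ≤ 3 → i=4, swap A[4],A[9] → [3, 3, 3, 3, 3, 4, 4, 4, 4, 4, 4, 3, 3]
j=10: A[10]=4 > 3 → no swap
j=11: A[11]=3 ≤ 3 → i=5, swap A[5],A[11] → [3, 3, 3, 3, 3, 3, 4, 4, 4, 4, 4, 4, 3]
final swap A[6],A[12] → [3, 3, 3, 3, 3, 3, 3, 4, 4, 4, 4, 4, 4]; return 6
p = 6; k-1 = 0 < 6 ⇒ left

6; left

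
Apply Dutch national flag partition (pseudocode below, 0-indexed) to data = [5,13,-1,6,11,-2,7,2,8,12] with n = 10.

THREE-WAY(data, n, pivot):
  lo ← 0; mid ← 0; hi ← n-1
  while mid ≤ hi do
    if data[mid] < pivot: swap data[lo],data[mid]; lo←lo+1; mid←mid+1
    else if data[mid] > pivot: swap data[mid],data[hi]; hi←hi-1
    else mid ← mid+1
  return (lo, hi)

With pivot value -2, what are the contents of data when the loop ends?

[-2,-1,6,11,13,7,2,8,12,5]

lo=0 mid=0 hi=9
5>-2: swap(0,9), hi=8 ⇒ [12,13,-1,6,11,-2,7,2,8,5]
12>-2: swap(0,8), hi=7 ⇒ [8,13,-1,6,11,-2,7,2,12,5]
8>-2: swap(0,7), hi=6 ⇒ [2,13,-1,6,11,-2,7,8,12,5]
2>-2: swap(0,6), hi=5 ⇒ [7,13,-1,6,11,-2,2,8,12,5]
7>-2: swap(0,5), hi=4 ⇒ [-2,13,-1,6,11,7,2,8,12,5]
-2=-2: mid=1
13>-2: swap(1,4), hi=3 ⇒ [-2,11,-1,6,13,7,2,8,12,5]
11>-2: swap(1,3), hi=2 ⇒ [-2,6,-1,11,13,7,2,8,12,5]
6>-2: swap(1,2), hi=1 ⇒ [-2,-1,6,11,13,7,2,8,12,5]
-1>-2: swap(1,1), hi=0 ⇒ [-2,-1,6,11,13,7,2,8,12,5]
done. lo=0 hi=0; data=[-2,-1,6,11,13,7,2,8,12,5]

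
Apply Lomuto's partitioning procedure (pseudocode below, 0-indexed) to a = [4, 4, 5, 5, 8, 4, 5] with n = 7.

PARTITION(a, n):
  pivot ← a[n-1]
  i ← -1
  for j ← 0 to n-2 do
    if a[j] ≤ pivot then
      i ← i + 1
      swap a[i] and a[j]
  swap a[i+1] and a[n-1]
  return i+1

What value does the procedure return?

pivot = a[6] = 5; i = -1
j=0: a[0]=4 ≤ 5 → i=0, swap a[0],a[0] (no change) → [4, 4, 5, 5, 8, 4, 5]
j=1: a[1]=4 ≤ 5 → i=1, swap a[1],a[1] (no change) → [4, 4, 5, 5, 8, 4, 5]
j=2: a[2]=5 ≤ 5 → i=2, swap a[2],a[2] (no change) → [4, 4, 5, 5, 8, 4, 5]
j=3: a[3]=5 ≤ 5 → i=3, swap a[3],a[3] (no change) → [4, 4, 5, 5, 8, 4, 5]
j=4: a[4]=8 > 5 → no swap
j=5: a[5]=4 ≤ 5 → i=4, swap a[4],a[5] → [4, 4, 5, 5, 4, 8, 5]
final swap a[5],a[6] → [4, 4, 5, 5, 4, 5, 8]; return 5

5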